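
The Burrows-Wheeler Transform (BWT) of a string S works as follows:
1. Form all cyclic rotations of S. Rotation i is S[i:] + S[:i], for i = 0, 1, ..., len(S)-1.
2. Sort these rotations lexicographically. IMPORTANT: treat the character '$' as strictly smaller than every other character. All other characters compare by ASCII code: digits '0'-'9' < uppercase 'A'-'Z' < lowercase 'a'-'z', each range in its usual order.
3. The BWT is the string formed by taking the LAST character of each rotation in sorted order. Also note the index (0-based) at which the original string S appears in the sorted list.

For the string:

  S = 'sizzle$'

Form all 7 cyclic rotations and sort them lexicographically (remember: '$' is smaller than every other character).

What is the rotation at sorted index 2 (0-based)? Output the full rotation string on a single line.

All 7 rotations (rotation i = S[i:]+S[:i]):
  rot[0] = sizzle$
  rot[1] = izzle$s
  rot[2] = zzle$si
  rot[3] = zle$siz
  rot[4] = le$sizz
  rot[5] = e$sizzl
  rot[6] = $sizzle
Sorted (with $ < everything):
  sorted[0] = $sizzle
  sorted[1] = e$sizzl
  sorted[2] = izzle$s
  sorted[3] = le$sizz
  sorted[4] = sizzle$
  sorted[5] = zle$siz
  sorted[6] = zzle$si
sorted[2] = izzle$s

Answer: izzle$s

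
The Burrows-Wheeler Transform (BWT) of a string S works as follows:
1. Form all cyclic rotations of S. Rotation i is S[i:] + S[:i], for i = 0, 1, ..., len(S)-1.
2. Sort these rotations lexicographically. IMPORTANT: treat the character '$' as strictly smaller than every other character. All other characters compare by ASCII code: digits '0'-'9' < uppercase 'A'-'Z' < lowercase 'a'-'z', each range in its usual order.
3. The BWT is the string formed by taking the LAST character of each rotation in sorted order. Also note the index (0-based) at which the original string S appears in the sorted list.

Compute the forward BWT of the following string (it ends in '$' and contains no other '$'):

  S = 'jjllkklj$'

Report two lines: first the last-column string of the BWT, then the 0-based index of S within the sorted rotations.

Answer: jl$jlkklj
2

Derivation:
All 9 rotations (rotation i = S[i:]+S[:i]):
  rot[0] = jjllkklj$
  rot[1] = jllkklj$j
  rot[2] = llkklj$jj
  rot[3] = lkklj$jjl
  rot[4] = kklj$jjll
  rot[5] = klj$jjllk
  rot[6] = lj$jjllkk
  rot[7] = j$jjllkkl
  rot[8] = $jjllkklj
Sorted (with $ < everything):
  sorted[0] = $jjllkklj  (last char: 'j')
  sorted[1] = j$jjllkkl  (last char: 'l')
  sorted[2] = jjllkklj$  (last char: '$')
  sorted[3] = jllkklj$j  (last char: 'j')
  sorted[4] = kklj$jjll  (last char: 'l')
  sorted[5] = klj$jjllk  (last char: 'k')
  sorted[6] = lj$jjllkk  (last char: 'k')
  sorted[7] = lkklj$jjl  (last char: 'l')
  sorted[8] = llkklj$jj  (last char: 'j')
Last column: jl$jlkklj
Original string S is at sorted index 2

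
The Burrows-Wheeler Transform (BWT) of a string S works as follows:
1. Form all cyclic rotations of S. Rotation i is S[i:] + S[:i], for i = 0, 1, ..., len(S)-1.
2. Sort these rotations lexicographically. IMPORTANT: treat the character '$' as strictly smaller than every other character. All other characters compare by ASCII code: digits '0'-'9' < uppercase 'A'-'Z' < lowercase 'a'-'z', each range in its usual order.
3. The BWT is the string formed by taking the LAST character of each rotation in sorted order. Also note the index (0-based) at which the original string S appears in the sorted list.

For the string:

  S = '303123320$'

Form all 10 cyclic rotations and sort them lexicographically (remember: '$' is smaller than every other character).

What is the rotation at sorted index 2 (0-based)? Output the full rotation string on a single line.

Answer: 03123320$3

Derivation:
All 10 rotations (rotation i = S[i:]+S[:i]):
  rot[0] = 303123320$
  rot[1] = 03123320$3
  rot[2] = 3123320$30
  rot[3] = 123320$303
  rot[4] = 23320$3031
  rot[5] = 3320$30312
  rot[6] = 320$303123
  rot[7] = 20$3031233
  rot[8] = 0$30312332
  rot[9] = $303123320
Sorted (with $ < everything):
  sorted[0] = $303123320
  sorted[1] = 0$30312332
  sorted[2] = 03123320$3
  sorted[3] = 123320$303
  sorted[4] = 20$3031233
  sorted[5] = 23320$3031
  sorted[6] = 303123320$
  sorted[7] = 3123320$30
  sorted[8] = 320$303123
  sorted[9] = 3320$30312
sorted[2] = 03123320$3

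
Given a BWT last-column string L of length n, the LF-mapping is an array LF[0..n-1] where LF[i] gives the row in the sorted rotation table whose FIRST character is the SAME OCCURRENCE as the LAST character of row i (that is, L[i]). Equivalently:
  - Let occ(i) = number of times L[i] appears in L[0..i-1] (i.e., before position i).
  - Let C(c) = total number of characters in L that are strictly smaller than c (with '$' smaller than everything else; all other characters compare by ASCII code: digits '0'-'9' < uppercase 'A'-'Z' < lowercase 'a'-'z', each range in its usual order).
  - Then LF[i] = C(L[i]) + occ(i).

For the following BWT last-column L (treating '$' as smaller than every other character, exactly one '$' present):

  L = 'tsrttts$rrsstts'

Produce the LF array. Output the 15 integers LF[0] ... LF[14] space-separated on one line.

Char counts: '$':1, 'r':3, 's':5, 't':6
C (first-col start): C('$')=0, C('r')=1, C('s')=4, C('t')=9
L[0]='t': occ=0, LF[0]=C('t')+0=9+0=9
L[1]='s': occ=0, LF[1]=C('s')+0=4+0=4
L[2]='r': occ=0, LF[2]=C('r')+0=1+0=1
L[3]='t': occ=1, LF[3]=C('t')+1=9+1=10
L[4]='t': occ=2, LF[4]=C('t')+2=9+2=11
L[5]='t': occ=3, LF[5]=C('t')+3=9+3=12
L[6]='s': occ=1, LF[6]=C('s')+1=4+1=5
L[7]='$': occ=0, LF[7]=C('$')+0=0+0=0
L[8]='r': occ=1, LF[8]=C('r')+1=1+1=2
L[9]='r': occ=2, LF[9]=C('r')+2=1+2=3
L[10]='s': occ=2, LF[10]=C('s')+2=4+2=6
L[11]='s': occ=3, LF[11]=C('s')+3=4+3=7
L[12]='t': occ=4, LF[12]=C('t')+4=9+4=13
L[13]='t': occ=5, LF[13]=C('t')+5=9+5=14
L[14]='s': occ=4, LF[14]=C('s')+4=4+4=8

Answer: 9 4 1 10 11 12 5 0 2 3 6 7 13 14 8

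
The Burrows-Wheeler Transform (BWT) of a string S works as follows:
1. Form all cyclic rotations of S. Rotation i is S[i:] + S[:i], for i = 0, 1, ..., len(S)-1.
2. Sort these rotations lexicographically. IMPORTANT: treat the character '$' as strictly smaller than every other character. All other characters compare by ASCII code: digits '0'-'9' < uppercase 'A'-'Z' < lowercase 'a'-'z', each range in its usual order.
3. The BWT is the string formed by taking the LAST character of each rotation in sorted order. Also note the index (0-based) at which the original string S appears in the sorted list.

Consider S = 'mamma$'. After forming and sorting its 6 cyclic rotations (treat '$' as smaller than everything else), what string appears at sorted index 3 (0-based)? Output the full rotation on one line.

All 6 rotations (rotation i = S[i:]+S[:i]):
  rot[0] = mamma$
  rot[1] = amma$m
  rot[2] = mma$ma
  rot[3] = ma$mam
  rot[4] = a$mamm
  rot[5] = $mamma
Sorted (with $ < everything):
  sorted[0] = $mamma
  sorted[1] = a$mamm
  sorted[2] = amma$m
  sorted[3] = ma$mam
  sorted[4] = mamma$
  sorted[5] = mma$ma
sorted[3] = ma$mam

Answer: ma$mam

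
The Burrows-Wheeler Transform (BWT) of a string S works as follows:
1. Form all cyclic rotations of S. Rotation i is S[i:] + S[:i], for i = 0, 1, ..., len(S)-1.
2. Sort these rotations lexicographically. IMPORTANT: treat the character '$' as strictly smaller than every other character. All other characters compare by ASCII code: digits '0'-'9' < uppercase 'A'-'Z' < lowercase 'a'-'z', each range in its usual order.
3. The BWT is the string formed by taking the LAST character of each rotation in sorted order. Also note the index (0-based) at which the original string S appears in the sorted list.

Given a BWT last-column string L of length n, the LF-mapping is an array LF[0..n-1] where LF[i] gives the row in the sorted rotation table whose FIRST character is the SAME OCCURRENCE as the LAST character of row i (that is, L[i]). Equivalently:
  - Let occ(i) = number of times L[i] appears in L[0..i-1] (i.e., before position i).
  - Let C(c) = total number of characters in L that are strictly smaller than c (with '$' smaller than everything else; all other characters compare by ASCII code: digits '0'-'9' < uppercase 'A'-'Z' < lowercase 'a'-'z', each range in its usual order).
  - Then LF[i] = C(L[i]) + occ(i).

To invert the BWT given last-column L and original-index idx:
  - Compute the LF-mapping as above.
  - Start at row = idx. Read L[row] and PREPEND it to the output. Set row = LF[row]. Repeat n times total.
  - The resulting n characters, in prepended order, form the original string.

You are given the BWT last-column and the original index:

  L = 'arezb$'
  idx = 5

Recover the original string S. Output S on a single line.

Answer: zebra$

Derivation:
LF mapping: 1 4 3 5 2 0
Walk LF starting at row 5, prepending L[row]:
  step 1: row=5, L[5]='$', prepend. Next row=LF[5]=0
  step 2: row=0, L[0]='a', prepend. Next row=LF[0]=1
  step 3: row=1, L[1]='r', prepend. Next row=LF[1]=4
  step 4: row=4, L[4]='b', prepend. Next row=LF[4]=2
  step 5: row=2, L[2]='e', prepend. Next row=LF[2]=3
  step 6: row=3, L[3]='z', prepend. Next row=LF[3]=5
Reversed output: zebra$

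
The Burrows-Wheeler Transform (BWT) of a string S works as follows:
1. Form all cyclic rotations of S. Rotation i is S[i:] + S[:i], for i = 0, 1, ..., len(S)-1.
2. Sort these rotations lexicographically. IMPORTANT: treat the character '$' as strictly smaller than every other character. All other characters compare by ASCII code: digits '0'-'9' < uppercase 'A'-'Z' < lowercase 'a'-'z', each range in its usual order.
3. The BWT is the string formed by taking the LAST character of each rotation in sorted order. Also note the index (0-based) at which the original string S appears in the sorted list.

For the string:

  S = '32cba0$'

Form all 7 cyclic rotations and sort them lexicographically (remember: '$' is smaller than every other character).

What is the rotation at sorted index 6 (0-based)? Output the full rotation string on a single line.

Answer: cba0$32

Derivation:
All 7 rotations (rotation i = S[i:]+S[:i]):
  rot[0] = 32cba0$
  rot[1] = 2cba0$3
  rot[2] = cba0$32
  rot[3] = ba0$32c
  rot[4] = a0$32cb
  rot[5] = 0$32cba
  rot[6] = $32cba0
Sorted (with $ < everything):
  sorted[0] = $32cba0
  sorted[1] = 0$32cba
  sorted[2] = 2cba0$3
  sorted[3] = 32cba0$
  sorted[4] = a0$32cb
  sorted[5] = ba0$32c
  sorted[6] = cba0$32
sorted[6] = cba0$32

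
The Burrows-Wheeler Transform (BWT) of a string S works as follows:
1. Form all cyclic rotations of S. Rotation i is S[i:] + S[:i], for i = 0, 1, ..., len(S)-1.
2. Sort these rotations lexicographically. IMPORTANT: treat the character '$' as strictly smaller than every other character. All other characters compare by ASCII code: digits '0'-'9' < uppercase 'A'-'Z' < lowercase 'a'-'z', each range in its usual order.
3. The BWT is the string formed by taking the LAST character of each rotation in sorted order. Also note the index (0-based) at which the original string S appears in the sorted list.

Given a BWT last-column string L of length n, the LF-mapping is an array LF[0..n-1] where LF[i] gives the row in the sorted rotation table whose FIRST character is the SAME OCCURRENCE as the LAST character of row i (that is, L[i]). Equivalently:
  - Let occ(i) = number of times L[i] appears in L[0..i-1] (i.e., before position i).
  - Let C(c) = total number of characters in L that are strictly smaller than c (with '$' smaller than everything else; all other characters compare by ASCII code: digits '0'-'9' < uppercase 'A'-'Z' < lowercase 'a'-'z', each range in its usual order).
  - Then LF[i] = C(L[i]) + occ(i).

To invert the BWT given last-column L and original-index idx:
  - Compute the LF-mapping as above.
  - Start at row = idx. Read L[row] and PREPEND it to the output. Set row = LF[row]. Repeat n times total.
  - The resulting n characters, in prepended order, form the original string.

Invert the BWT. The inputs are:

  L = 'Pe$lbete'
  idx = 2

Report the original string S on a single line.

LF mapping: 1 3 0 6 2 4 7 5
Walk LF starting at row 2, prepending L[row]:
  step 1: row=2, L[2]='$', prepend. Next row=LF[2]=0
  step 2: row=0, L[0]='P', prepend. Next row=LF[0]=1
  step 3: row=1, L[1]='e', prepend. Next row=LF[1]=3
  step 4: row=3, L[3]='l', prepend. Next row=LF[3]=6
  step 5: row=6, L[6]='t', prepend. Next row=LF[6]=7
  step 6: row=7, L[7]='e', prepend. Next row=LF[7]=5
  step 7: row=5, L[5]='e', prepend. Next row=LF[5]=4
  step 8: row=4, L[4]='b', prepend. Next row=LF[4]=2
Reversed output: beetleP$

Answer: beetleP$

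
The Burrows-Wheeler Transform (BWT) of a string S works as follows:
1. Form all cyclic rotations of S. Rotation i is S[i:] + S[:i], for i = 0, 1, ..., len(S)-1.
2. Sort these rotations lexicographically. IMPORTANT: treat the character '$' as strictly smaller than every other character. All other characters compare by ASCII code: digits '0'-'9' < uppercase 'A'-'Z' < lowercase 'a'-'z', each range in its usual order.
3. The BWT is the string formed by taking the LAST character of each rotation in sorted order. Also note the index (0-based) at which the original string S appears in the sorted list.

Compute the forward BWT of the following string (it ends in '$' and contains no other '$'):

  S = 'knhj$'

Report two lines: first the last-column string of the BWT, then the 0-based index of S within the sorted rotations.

All 5 rotations (rotation i = S[i:]+S[:i]):
  rot[0] = knhj$
  rot[1] = nhj$k
  rot[2] = hj$kn
  rot[3] = j$knh
  rot[4] = $knhj
Sorted (with $ < everything):
  sorted[0] = $knhj  (last char: 'j')
  sorted[1] = hj$kn  (last char: 'n')
  sorted[2] = j$knh  (last char: 'h')
  sorted[3] = knhj$  (last char: '$')
  sorted[4] = nhj$k  (last char: 'k')
Last column: jnh$k
Original string S is at sorted index 3

Answer: jnh$k
3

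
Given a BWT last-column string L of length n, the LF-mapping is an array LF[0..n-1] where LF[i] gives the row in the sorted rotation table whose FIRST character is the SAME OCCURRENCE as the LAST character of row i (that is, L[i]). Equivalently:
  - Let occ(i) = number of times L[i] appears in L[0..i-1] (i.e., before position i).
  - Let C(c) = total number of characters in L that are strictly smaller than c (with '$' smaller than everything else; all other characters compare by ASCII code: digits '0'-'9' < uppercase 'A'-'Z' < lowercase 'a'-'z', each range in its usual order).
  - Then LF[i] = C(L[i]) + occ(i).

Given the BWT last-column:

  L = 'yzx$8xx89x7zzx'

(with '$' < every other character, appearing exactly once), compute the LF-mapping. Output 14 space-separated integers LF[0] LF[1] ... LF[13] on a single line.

Answer: 10 11 5 0 2 6 7 3 4 8 1 12 13 9

Derivation:
Char counts: '$':1, '7':1, '8':2, '9':1, 'x':5, 'y':1, 'z':3
C (first-col start): C('$')=0, C('7')=1, C('8')=2, C('9')=4, C('x')=5, C('y')=10, C('z')=11
L[0]='y': occ=0, LF[0]=C('y')+0=10+0=10
L[1]='z': occ=0, LF[1]=C('z')+0=11+0=11
L[2]='x': occ=0, LF[2]=C('x')+0=5+0=5
L[3]='$': occ=0, LF[3]=C('$')+0=0+0=0
L[4]='8': occ=0, LF[4]=C('8')+0=2+0=2
L[5]='x': occ=1, LF[5]=C('x')+1=5+1=6
L[6]='x': occ=2, LF[6]=C('x')+2=5+2=7
L[7]='8': occ=1, LF[7]=C('8')+1=2+1=3
L[8]='9': occ=0, LF[8]=C('9')+0=4+0=4
L[9]='x': occ=3, LF[9]=C('x')+3=5+3=8
L[10]='7': occ=0, LF[10]=C('7')+0=1+0=1
L[11]='z': occ=1, LF[11]=C('z')+1=11+1=12
L[12]='z': occ=2, LF[12]=C('z')+2=11+2=13
L[13]='x': occ=4, LF[13]=C('x')+4=5+4=9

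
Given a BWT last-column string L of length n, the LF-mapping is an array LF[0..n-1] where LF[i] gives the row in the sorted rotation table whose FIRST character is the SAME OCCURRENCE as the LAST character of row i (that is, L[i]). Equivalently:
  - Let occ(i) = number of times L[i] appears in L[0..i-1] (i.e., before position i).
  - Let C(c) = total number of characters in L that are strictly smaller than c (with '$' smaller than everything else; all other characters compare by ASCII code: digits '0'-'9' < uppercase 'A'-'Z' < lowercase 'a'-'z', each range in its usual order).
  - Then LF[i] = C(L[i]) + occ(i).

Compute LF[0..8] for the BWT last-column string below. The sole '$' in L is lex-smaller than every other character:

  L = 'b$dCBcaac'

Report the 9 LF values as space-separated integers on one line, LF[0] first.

Char counts: '$':1, 'B':1, 'C':1, 'a':2, 'b':1, 'c':2, 'd':1
C (first-col start): C('$')=0, C('B')=1, C('C')=2, C('a')=3, C('b')=5, C('c')=6, C('d')=8
L[0]='b': occ=0, LF[0]=C('b')+0=5+0=5
L[1]='$': occ=0, LF[1]=C('$')+0=0+0=0
L[2]='d': occ=0, LF[2]=C('d')+0=8+0=8
L[3]='C': occ=0, LF[3]=C('C')+0=2+0=2
L[4]='B': occ=0, LF[4]=C('B')+0=1+0=1
L[5]='c': occ=0, LF[5]=C('c')+0=6+0=6
L[6]='a': occ=0, LF[6]=C('a')+0=3+0=3
L[7]='a': occ=1, LF[7]=C('a')+1=3+1=4
L[8]='c': occ=1, LF[8]=C('c')+1=6+1=7

Answer: 5 0 8 2 1 6 3 4 7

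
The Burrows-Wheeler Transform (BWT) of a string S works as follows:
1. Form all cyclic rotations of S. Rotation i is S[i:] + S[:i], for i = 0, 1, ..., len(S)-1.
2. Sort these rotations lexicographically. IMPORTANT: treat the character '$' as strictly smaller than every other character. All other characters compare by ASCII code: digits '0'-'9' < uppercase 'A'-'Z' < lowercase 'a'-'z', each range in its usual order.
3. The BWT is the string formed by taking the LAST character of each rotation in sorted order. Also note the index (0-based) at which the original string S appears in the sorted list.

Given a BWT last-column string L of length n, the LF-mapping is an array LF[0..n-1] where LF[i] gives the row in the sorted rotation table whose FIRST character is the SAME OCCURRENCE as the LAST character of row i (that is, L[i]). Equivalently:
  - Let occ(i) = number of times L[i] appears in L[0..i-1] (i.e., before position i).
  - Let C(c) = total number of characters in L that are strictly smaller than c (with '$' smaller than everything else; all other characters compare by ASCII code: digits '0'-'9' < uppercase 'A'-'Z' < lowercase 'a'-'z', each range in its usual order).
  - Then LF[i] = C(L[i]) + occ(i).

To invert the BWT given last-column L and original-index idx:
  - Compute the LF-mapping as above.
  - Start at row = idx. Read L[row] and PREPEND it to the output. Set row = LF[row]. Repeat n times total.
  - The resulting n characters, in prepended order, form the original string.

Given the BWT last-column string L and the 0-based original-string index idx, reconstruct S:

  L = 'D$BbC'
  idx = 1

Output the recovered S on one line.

LF mapping: 3 0 1 4 2
Walk LF starting at row 1, prepending L[row]:
  step 1: row=1, L[1]='$', prepend. Next row=LF[1]=0
  step 2: row=0, L[0]='D', prepend. Next row=LF[0]=3
  step 3: row=3, L[3]='b', prepend. Next row=LF[3]=4
  step 4: row=4, L[4]='C', prepend. Next row=LF[4]=2
  step 5: row=2, L[2]='B', prepend. Next row=LF[2]=1
Reversed output: BCbD$

Answer: BCbD$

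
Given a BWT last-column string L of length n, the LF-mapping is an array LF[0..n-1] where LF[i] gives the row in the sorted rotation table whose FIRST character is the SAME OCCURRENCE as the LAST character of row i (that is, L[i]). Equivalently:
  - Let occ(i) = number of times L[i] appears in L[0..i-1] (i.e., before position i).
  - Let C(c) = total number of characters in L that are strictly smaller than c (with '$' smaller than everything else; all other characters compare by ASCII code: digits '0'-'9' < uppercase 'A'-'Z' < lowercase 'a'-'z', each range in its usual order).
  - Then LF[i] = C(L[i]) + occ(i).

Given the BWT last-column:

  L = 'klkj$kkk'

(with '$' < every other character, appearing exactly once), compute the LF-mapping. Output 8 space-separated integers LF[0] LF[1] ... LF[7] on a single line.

Char counts: '$':1, 'j':1, 'k':5, 'l':1
C (first-col start): C('$')=0, C('j')=1, C('k')=2, C('l')=7
L[0]='k': occ=0, LF[0]=C('k')+0=2+0=2
L[1]='l': occ=0, LF[1]=C('l')+0=7+0=7
L[2]='k': occ=1, LF[2]=C('k')+1=2+1=3
L[3]='j': occ=0, LF[3]=C('j')+0=1+0=1
L[4]='$': occ=0, LF[4]=C('$')+0=0+0=0
L[5]='k': occ=2, LF[5]=C('k')+2=2+2=4
L[6]='k': occ=3, LF[6]=C('k')+3=2+3=5
L[7]='k': occ=4, LF[7]=C('k')+4=2+4=6

Answer: 2 7 3 1 0 4 5 6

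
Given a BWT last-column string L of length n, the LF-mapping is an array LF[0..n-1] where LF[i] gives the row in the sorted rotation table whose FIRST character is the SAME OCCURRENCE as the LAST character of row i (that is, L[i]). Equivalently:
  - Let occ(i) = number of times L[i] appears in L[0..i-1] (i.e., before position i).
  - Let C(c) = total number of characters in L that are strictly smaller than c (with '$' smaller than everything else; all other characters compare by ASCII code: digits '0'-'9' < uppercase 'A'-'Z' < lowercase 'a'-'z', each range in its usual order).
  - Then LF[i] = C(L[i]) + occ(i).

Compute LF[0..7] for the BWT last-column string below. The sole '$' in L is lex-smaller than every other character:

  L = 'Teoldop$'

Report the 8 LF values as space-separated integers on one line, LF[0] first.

Answer: 1 3 5 4 2 6 7 0

Derivation:
Char counts: '$':1, 'T':1, 'd':1, 'e':1, 'l':1, 'o':2, 'p':1
C (first-col start): C('$')=0, C('T')=1, C('d')=2, C('e')=3, C('l')=4, C('o')=5, C('p')=7
L[0]='T': occ=0, LF[0]=C('T')+0=1+0=1
L[1]='e': occ=0, LF[1]=C('e')+0=3+0=3
L[2]='o': occ=0, LF[2]=C('o')+0=5+0=5
L[3]='l': occ=0, LF[3]=C('l')+0=4+0=4
L[4]='d': occ=0, LF[4]=C('d')+0=2+0=2
L[5]='o': occ=1, LF[5]=C('o')+1=5+1=6
L[6]='p': occ=0, LF[6]=C('p')+0=7+0=7
L[7]='$': occ=0, LF[7]=C('$')+0=0+0=0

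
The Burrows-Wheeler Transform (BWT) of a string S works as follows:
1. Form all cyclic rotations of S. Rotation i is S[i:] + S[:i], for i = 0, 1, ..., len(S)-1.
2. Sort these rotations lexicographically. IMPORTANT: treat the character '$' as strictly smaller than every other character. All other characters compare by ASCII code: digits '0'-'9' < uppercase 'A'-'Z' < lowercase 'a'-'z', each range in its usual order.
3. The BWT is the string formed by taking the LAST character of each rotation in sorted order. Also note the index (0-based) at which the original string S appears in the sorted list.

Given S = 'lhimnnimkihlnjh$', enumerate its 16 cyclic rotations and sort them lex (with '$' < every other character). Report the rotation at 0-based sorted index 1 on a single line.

Answer: h$lhimnnimkihlnj

Derivation:
All 16 rotations (rotation i = S[i:]+S[:i]):
  rot[0] = lhimnnimkihlnjh$
  rot[1] = himnnimkihlnjh$l
  rot[2] = imnnimkihlnjh$lh
  rot[3] = mnnimkihlnjh$lhi
  rot[4] = nnimkihlnjh$lhim
  rot[5] = nimkihlnjh$lhimn
  rot[6] = imkihlnjh$lhimnn
  rot[7] = mkihlnjh$lhimnni
  rot[8] = kihlnjh$lhimnnim
  rot[9] = ihlnjh$lhimnnimk
  rot[10] = hlnjh$lhimnnimki
  rot[11] = lnjh$lhimnnimkih
  rot[12] = njh$lhimnnimkihl
  rot[13] = jh$lhimnnimkihln
  rot[14] = h$lhimnnimkihlnj
  rot[15] = $lhimnnimkihlnjh
Sorted (with $ < everything):
  sorted[0] = $lhimnnimkihlnjh
  sorted[1] = h$lhimnnimkihlnj
  sorted[2] = himnnimkihlnjh$l
  sorted[3] = hlnjh$lhimnnimki
  sorted[4] = ihlnjh$lhimnnimk
  sorted[5] = imkihlnjh$lhimnn
  sorted[6] = imnnimkihlnjh$lh
  sorted[7] = jh$lhimnnimkihln
  sorted[8] = kihlnjh$lhimnnim
  sorted[9] = lhimnnimkihlnjh$
  sorted[10] = lnjh$lhimnnimkih
  sorted[11] = mkihlnjh$lhimnni
  sorted[12] = mnnimkihlnjh$lhi
  sorted[13] = nimkihlnjh$lhimn
  sorted[14] = njh$lhimnnimkihl
  sorted[15] = nnimkihlnjh$lhim
sorted[1] = h$lhimnnimkihlnj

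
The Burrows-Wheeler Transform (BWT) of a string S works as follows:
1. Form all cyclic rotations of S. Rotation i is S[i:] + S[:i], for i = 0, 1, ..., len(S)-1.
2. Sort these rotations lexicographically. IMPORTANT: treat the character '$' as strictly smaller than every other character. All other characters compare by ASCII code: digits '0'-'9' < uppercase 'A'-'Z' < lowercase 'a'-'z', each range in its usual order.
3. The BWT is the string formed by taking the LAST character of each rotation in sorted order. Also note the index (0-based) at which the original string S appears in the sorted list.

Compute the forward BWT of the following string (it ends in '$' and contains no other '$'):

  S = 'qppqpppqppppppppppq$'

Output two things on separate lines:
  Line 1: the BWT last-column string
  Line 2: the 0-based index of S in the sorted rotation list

All 20 rotations (rotation i = S[i:]+S[:i]):
  rot[0] = qppqpppqppppppppppq$
  rot[1] = ppqpppqppppppppppq$q
  rot[2] = pqpppqppppppppppq$qp
  rot[3] = qpppqppppppppppq$qpp
  rot[4] = pppqppppppppppq$qppq
  rot[5] = ppqppppppppppq$qppqp
  rot[6] = pqppppppppppq$qppqpp
  rot[7] = qppppppppppq$qppqppp
  rot[8] = ppppppppppq$qppqpppq
  rot[9] = pppppppppq$qppqpppqp
  rot[10] = ppppppppq$qppqpppqpp
  rot[11] = pppppppq$qppqpppqppp
  rot[12] = ppppppq$qppqpppqpppp
  rot[13] = pppppq$qppqpppqppppp
  rot[14] = ppppq$qppqpppqpppppp
  rot[15] = pppq$qppqpppqppppppp
  rot[16] = ppq$qppqpppqpppppppp
  rot[17] = pq$qppqpppqppppppppp
  rot[18] = q$qppqpppqpppppppppp
  rot[19] = $qppqpppqppppppppppq
Sorted (with $ < everything):
  sorted[0] = $qppqpppqppppppppppq  (last char: 'q')
  sorted[1] = ppppppppppq$qppqpppq  (last char: 'q')
  sorted[2] = pppppppppq$qppqpppqp  (last char: 'p')
  sorted[3] = ppppppppq$qppqpppqpp  (last char: 'p')
  sorted[4] = pppppppq$qppqpppqppp  (last char: 'p')
  sorted[5] = ppppppq$qppqpppqpppp  (last char: 'p')
  sorted[6] = pppppq$qppqpppqppppp  (last char: 'p')
  sorted[7] = ppppq$qppqpppqpppppp  (last char: 'p')
  sorted[8] = pppq$qppqpppqppppppp  (last char: 'p')
  sorted[9] = pppqppppppppppq$qppq  (last char: 'q')
  sorted[10] = ppq$qppqpppqpppppppp  (last char: 'p')
  sorted[11] = ppqppppppppppq$qppqp  (last char: 'p')
  sorted[12] = ppqpppqppppppppppq$q  (last char: 'q')
  sorted[13] = pq$qppqpppqppppppppp  (last char: 'p')
  sorted[14] = pqppppppppppq$qppqpp  (last char: 'p')
  sorted[15] = pqpppqppppppppppq$qp  (last char: 'p')
  sorted[16] = q$qppqpppqpppppppppp  (last char: 'p')
  sorted[17] = qppppppppppq$qppqppp  (last char: 'p')
  sorted[18] = qpppqppppppppppq$qpp  (last char: 'p')
  sorted[19] = qppqpppqppppppppppq$  (last char: '$')
Last column: qqpppppppqppqpppppp$
Original string S is at sorted index 19

Answer: qqpppppppqppqpppppp$
19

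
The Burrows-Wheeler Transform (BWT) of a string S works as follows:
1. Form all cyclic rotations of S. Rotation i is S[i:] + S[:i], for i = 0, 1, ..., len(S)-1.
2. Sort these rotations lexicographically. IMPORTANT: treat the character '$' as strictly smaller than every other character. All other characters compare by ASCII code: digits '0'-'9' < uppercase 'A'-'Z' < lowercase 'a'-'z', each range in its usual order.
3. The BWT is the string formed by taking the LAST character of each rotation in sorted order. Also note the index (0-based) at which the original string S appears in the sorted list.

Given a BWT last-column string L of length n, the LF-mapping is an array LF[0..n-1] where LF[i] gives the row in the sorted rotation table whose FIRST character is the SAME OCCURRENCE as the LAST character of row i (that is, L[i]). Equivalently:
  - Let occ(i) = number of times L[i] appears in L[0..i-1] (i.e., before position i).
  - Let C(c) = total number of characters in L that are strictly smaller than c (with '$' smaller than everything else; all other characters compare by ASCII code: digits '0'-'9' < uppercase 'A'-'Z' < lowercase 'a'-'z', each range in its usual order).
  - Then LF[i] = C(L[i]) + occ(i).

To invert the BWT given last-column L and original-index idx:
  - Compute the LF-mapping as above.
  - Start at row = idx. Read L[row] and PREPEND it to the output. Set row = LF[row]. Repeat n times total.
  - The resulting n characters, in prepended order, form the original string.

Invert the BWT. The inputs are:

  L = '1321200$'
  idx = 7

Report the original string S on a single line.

Answer: 3020211$

Derivation:
LF mapping: 3 7 5 4 6 1 2 0
Walk LF starting at row 7, prepending L[row]:
  step 1: row=7, L[7]='$', prepend. Next row=LF[7]=0
  step 2: row=0, L[0]='1', prepend. Next row=LF[0]=3
  step 3: row=3, L[3]='1', prepend. Next row=LF[3]=4
  step 4: row=4, L[4]='2', prepend. Next row=LF[4]=6
  step 5: row=6, L[6]='0', prepend. Next row=LF[6]=2
  step 6: row=2, L[2]='2', prepend. Next row=LF[2]=5
  step 7: row=5, L[5]='0', prepend. Next row=LF[5]=1
  step 8: row=1, L[1]='3', prepend. Next row=LF[1]=7
Reversed output: 3020211$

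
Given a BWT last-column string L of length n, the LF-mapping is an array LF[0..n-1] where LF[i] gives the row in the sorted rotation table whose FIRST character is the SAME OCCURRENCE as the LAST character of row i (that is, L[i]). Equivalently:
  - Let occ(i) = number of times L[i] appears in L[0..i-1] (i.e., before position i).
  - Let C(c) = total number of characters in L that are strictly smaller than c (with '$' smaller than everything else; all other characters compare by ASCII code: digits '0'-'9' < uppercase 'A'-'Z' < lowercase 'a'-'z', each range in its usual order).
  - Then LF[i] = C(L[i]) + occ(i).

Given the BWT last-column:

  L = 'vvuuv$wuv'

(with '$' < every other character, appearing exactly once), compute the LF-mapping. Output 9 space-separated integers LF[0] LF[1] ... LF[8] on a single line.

Char counts: '$':1, 'u':3, 'v':4, 'w':1
C (first-col start): C('$')=0, C('u')=1, C('v')=4, C('w')=8
L[0]='v': occ=0, LF[0]=C('v')+0=4+0=4
L[1]='v': occ=1, LF[1]=C('v')+1=4+1=5
L[2]='u': occ=0, LF[2]=C('u')+0=1+0=1
L[3]='u': occ=1, LF[3]=C('u')+1=1+1=2
L[4]='v': occ=2, LF[4]=C('v')+2=4+2=6
L[5]='$': occ=0, LF[5]=C('$')+0=0+0=0
L[6]='w': occ=0, LF[6]=C('w')+0=8+0=8
L[7]='u': occ=2, LF[7]=C('u')+2=1+2=3
L[8]='v': occ=3, LF[8]=C('v')+3=4+3=7

Answer: 4 5 1 2 6 0 8 3 7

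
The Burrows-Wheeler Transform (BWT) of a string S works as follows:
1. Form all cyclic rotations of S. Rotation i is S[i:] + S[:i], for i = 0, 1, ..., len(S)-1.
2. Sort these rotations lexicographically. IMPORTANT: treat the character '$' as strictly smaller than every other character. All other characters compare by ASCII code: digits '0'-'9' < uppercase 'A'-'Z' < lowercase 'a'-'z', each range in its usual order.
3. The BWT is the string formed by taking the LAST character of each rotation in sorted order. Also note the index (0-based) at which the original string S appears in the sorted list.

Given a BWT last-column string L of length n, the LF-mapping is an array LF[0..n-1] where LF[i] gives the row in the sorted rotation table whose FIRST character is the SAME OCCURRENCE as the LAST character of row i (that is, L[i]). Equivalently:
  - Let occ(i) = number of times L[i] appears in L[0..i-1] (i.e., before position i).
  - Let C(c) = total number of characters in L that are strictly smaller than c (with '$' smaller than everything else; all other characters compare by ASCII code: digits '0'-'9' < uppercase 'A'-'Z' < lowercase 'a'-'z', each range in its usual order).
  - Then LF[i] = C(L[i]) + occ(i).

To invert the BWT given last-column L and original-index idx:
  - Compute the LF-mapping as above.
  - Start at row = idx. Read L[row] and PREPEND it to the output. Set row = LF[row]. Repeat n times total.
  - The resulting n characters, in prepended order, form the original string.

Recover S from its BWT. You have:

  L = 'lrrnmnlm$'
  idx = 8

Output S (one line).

Answer: rlnnmmrl$

Derivation:
LF mapping: 1 7 8 5 3 6 2 4 0
Walk LF starting at row 8, prepending L[row]:
  step 1: row=8, L[8]='$', prepend. Next row=LF[8]=0
  step 2: row=0, L[0]='l', prepend. Next row=LF[0]=1
  step 3: row=1, L[1]='r', prepend. Next row=LF[1]=7
  step 4: row=7, L[7]='m', prepend. Next row=LF[7]=4
  step 5: row=4, L[4]='m', prepend. Next row=LF[4]=3
  step 6: row=3, L[3]='n', prepend. Next row=LF[3]=5
  step 7: row=5, L[5]='n', prepend. Next row=LF[5]=6
  step 8: row=6, L[6]='l', prepend. Next row=LF[6]=2
  step 9: row=2, L[2]='r', prepend. Next row=LF[2]=8
Reversed output: rlnnmmrl$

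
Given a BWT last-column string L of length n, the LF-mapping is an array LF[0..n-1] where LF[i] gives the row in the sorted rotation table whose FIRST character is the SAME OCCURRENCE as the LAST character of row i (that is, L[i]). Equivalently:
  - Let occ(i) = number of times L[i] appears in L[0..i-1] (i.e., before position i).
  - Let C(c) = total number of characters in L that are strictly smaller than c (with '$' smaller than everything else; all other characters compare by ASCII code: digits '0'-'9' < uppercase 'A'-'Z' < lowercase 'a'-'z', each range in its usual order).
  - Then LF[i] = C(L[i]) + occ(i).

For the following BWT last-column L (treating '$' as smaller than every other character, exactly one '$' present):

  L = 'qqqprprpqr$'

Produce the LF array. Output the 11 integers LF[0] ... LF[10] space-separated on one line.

Answer: 4 5 6 1 8 2 9 3 7 10 0

Derivation:
Char counts: '$':1, 'p':3, 'q':4, 'r':3
C (first-col start): C('$')=0, C('p')=1, C('q')=4, C('r')=8
L[0]='q': occ=0, LF[0]=C('q')+0=4+0=4
L[1]='q': occ=1, LF[1]=C('q')+1=4+1=5
L[2]='q': occ=2, LF[2]=C('q')+2=4+2=6
L[3]='p': occ=0, LF[3]=C('p')+0=1+0=1
L[4]='r': occ=0, LF[4]=C('r')+0=8+0=8
L[5]='p': occ=1, LF[5]=C('p')+1=1+1=2
L[6]='r': occ=1, LF[6]=C('r')+1=8+1=9
L[7]='p': occ=2, LF[7]=C('p')+2=1+2=3
L[8]='q': occ=3, LF[8]=C('q')+3=4+3=7
L[9]='r': occ=2, LF[9]=C('r')+2=8+2=10
L[10]='$': occ=0, LF[10]=C('$')+0=0+0=0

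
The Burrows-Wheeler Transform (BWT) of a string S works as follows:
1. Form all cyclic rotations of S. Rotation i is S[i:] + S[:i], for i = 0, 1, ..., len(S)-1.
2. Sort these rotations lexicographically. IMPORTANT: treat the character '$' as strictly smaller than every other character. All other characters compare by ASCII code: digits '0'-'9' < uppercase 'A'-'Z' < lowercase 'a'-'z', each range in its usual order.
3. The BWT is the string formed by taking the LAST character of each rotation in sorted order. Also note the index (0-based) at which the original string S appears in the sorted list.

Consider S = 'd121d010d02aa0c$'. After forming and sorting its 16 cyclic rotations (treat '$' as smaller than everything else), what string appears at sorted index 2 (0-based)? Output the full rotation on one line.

All 16 rotations (rotation i = S[i:]+S[:i]):
  rot[0] = d121d010d02aa0c$
  rot[1] = 121d010d02aa0c$d
  rot[2] = 21d010d02aa0c$d1
  rot[3] = 1d010d02aa0c$d12
  rot[4] = d010d02aa0c$d121
  rot[5] = 010d02aa0c$d121d
  rot[6] = 10d02aa0c$d121d0
  rot[7] = 0d02aa0c$d121d01
  rot[8] = d02aa0c$d121d010
  rot[9] = 02aa0c$d121d010d
  rot[10] = 2aa0c$d121d010d0
  rot[11] = aa0c$d121d010d02
  rot[12] = a0c$d121d010d02a
  rot[13] = 0c$d121d010d02aa
  rot[14] = c$d121d010d02aa0
  rot[15] = $d121d010d02aa0c
Sorted (with $ < everything):
  sorted[0] = $d121d010d02aa0c
  sorted[1] = 010d02aa0c$d121d
  sorted[2] = 02aa0c$d121d010d
  sorted[3] = 0c$d121d010d02aa
  sorted[4] = 0d02aa0c$d121d01
  sorted[5] = 10d02aa0c$d121d0
  sorted[6] = 121d010d02aa0c$d
  sorted[7] = 1d010d02aa0c$d12
  sorted[8] = 21d010d02aa0c$d1
  sorted[9] = 2aa0c$d121d010d0
  sorted[10] = a0c$d121d010d02a
  sorted[11] = aa0c$d121d010d02
  sorted[12] = c$d121d010d02aa0
  sorted[13] = d010d02aa0c$d121
  sorted[14] = d02aa0c$d121d010
  sorted[15] = d121d010d02aa0c$
sorted[2] = 02aa0c$d121d010d

Answer: 02aa0c$d121d010d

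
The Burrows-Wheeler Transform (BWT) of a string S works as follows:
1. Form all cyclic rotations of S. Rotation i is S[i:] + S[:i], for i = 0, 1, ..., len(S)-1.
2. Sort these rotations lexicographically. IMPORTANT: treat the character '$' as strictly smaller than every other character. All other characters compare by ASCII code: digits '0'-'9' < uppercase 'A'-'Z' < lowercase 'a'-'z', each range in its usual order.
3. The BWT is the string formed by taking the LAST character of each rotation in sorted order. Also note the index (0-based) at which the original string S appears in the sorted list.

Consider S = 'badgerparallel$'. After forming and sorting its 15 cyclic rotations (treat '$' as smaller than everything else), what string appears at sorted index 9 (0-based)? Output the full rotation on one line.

Answer: l$badgerparalle

Derivation:
All 15 rotations (rotation i = S[i:]+S[:i]):
  rot[0] = badgerparallel$
  rot[1] = adgerparallel$b
  rot[2] = dgerparallel$ba
  rot[3] = gerparallel$bad
  rot[4] = erparallel$badg
  rot[5] = rparallel$badge
  rot[6] = parallel$badger
  rot[7] = arallel$badgerp
  rot[8] = rallel$badgerpa
  rot[9] = allel$badgerpar
  rot[10] = llel$badgerpara
  rot[11] = lel$badgerparal
  rot[12] = el$badgerparall
  rot[13] = l$badgerparalle
  rot[14] = $badgerparallel
Sorted (with $ < everything):
  sorted[0] = $badgerparallel
  sorted[1] = adgerparallel$b
  sorted[2] = allel$badgerpar
  sorted[3] = arallel$badgerp
  sorted[4] = badgerparallel$
  sorted[5] = dgerparallel$ba
  sorted[6] = el$badgerparall
  sorted[7] = erparallel$badg
  sorted[8] = gerparallel$bad
  sorted[9] = l$badgerparalle
  sorted[10] = lel$badgerparal
  sorted[11] = llel$badgerpara
  sorted[12] = parallel$badger
  sorted[13] = rallel$badgerpa
  sorted[14] = rparallel$badge
sorted[9] = l$badgerparalle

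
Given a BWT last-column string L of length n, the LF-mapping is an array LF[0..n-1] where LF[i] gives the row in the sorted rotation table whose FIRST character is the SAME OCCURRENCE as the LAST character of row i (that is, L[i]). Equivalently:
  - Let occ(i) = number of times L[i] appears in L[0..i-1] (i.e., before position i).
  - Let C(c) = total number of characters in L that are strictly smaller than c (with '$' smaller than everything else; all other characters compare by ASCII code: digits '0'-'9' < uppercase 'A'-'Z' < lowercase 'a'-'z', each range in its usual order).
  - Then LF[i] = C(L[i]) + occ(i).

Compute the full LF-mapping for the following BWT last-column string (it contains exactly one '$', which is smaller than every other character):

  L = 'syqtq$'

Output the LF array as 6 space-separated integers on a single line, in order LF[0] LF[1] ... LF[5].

Answer: 3 5 1 4 2 0

Derivation:
Char counts: '$':1, 'q':2, 's':1, 't':1, 'y':1
C (first-col start): C('$')=0, C('q')=1, C('s')=3, C('t')=4, C('y')=5
L[0]='s': occ=0, LF[0]=C('s')+0=3+0=3
L[1]='y': occ=0, LF[1]=C('y')+0=5+0=5
L[2]='q': occ=0, LF[2]=C('q')+0=1+0=1
L[3]='t': occ=0, LF[3]=C('t')+0=4+0=4
L[4]='q': occ=1, LF[4]=C('q')+1=1+1=2
L[5]='$': occ=0, LF[5]=C('$')+0=0+0=0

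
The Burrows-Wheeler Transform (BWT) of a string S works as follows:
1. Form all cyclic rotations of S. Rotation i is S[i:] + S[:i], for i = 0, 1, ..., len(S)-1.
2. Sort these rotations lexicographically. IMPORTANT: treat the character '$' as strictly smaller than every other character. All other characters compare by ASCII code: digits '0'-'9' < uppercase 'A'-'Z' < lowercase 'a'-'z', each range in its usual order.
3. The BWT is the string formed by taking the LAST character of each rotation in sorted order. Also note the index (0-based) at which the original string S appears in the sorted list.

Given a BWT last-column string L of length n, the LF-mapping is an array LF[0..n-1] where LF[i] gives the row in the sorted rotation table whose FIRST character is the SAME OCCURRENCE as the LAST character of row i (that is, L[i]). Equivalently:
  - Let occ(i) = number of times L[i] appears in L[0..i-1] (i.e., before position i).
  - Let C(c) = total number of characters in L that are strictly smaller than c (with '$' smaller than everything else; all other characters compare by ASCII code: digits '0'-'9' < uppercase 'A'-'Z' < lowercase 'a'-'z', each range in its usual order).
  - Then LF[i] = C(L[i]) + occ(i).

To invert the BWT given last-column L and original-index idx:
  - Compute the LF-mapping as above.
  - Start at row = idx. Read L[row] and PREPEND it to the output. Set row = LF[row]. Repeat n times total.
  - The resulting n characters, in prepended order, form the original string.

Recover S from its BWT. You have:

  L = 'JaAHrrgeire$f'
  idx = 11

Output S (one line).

Answer: refrigeraAHJ$

Derivation:
LF mapping: 3 4 1 2 10 11 8 5 9 12 6 0 7
Walk LF starting at row 11, prepending L[row]:
  step 1: row=11, L[11]='$', prepend. Next row=LF[11]=0
  step 2: row=0, L[0]='J', prepend. Next row=LF[0]=3
  step 3: row=3, L[3]='H', prepend. Next row=LF[3]=2
  step 4: row=2, L[2]='A', prepend. Next row=LF[2]=1
  step 5: row=1, L[1]='a', prepend. Next row=LF[1]=4
  step 6: row=4, L[4]='r', prepend. Next row=LF[4]=10
  step 7: row=10, L[10]='e', prepend. Next row=LF[10]=6
  step 8: row=6, L[6]='g', prepend. Next row=LF[6]=8
  step 9: row=8, L[8]='i', prepend. Next row=LF[8]=9
  step 10: row=9, L[9]='r', prepend. Next row=LF[9]=12
  step 11: row=12, L[12]='f', prepend. Next row=LF[12]=7
  step 12: row=7, L[7]='e', prepend. Next row=LF[7]=5
  step 13: row=5, L[5]='r', prepend. Next row=LF[5]=11
Reversed output: refrigeraAHJ$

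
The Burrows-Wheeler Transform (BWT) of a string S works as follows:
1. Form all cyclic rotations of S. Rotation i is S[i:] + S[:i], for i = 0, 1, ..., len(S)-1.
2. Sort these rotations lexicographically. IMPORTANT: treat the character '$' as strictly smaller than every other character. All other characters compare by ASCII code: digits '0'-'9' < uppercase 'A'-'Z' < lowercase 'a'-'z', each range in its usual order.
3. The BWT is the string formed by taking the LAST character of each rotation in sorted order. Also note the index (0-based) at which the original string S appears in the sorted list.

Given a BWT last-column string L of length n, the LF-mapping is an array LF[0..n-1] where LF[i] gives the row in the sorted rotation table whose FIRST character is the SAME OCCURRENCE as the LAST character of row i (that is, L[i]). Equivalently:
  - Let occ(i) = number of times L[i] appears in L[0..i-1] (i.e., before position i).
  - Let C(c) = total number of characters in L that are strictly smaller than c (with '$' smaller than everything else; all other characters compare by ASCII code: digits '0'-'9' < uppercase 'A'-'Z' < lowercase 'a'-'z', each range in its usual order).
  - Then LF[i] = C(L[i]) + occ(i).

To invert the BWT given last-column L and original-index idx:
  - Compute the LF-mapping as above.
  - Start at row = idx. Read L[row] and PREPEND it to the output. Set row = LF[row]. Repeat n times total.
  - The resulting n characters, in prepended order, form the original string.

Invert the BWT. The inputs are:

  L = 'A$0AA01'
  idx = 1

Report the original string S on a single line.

LF mapping: 4 0 1 5 6 2 3
Walk LF starting at row 1, prepending L[row]:
  step 1: row=1, L[1]='$', prepend. Next row=LF[1]=0
  step 2: row=0, L[0]='A', prepend. Next row=LF[0]=4
  step 3: row=4, L[4]='A', prepend. Next row=LF[4]=6
  step 4: row=6, L[6]='1', prepend. Next row=LF[6]=3
  step 5: row=3, L[3]='A', prepend. Next row=LF[3]=5
  step 6: row=5, L[5]='0', prepend. Next row=LF[5]=2
  step 7: row=2, L[2]='0', prepend. Next row=LF[2]=1
Reversed output: 00A1AA$

Answer: 00A1AA$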